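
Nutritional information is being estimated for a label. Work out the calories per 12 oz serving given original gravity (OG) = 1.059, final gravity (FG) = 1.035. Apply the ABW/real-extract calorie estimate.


ABW = (OG−FG)·131.25·0.79/FG;  °P = 259 − 259/SG (for OG→OE and FG→AE);  RE = 0.1808·OE + 0.8192·AE;  Cal = (6.9·ABW + 4·(RE−0.1))·FG·3.55
ABW = (1.059 − 1.035)·131.25·0.79/1.035 = 2.4043
OE = 259 − 259/1.059 = 14.4297 °P
AE = 259 − 259/1.035 = 8.7585 °P
RE = 0.1808·14.4297 + 0.8192·8.7585 = 9.7838 °P
Cal = (6.9·2.4043 + 4·(9.7838−0.1))·1.035·3.55

203.2787 kcal


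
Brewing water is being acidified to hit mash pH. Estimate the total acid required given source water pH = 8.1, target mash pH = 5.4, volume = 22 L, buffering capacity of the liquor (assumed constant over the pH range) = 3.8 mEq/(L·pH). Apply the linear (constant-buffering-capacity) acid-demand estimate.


acid = buffering capacity · (pH_source − pH_target) · V
acid = 3.8 · (8.1 − 5.4) · 22

225.7200 mEq


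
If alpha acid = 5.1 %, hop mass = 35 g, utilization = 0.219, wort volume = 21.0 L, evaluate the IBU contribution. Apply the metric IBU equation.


IBU = (α/100)·mass·U·1000 / V
IBU = (5.1/100)·35·0.219·1000 / 21.0

18.6150 IBU


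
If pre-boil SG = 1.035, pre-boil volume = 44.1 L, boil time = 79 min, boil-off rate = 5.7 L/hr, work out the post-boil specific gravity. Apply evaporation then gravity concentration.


V_post = V_pre − rate·(t/60);  SG_post = 1 + (SG_pre−1)·V_pre/V_post
V_post = 44.1 − 5.7·(79/60) = 36.5950
SG_post = 1 + (1.035 − 1)·44.1/36.5950

1.0422


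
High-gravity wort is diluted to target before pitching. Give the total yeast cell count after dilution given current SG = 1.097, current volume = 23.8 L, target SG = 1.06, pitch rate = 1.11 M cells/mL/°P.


V_w = V·((SG_c−1)/(SG_t−1)−1);  °P = 259 − 259/SG_t;  cells = rate·(V+V_w)·°P
V_w = 23.8·((1.097−1)/(1.06−1)−1) = 14.6767
V_final = 23.8 + 14.6767 = 38.4767
°P = 259 − 259/1.06 = 14.6604
cells = 1.11·38.4767·14.6604

626.1315 billion cells


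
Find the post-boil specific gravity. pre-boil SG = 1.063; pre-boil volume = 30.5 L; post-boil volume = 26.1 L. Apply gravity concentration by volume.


SG_post = 1 + (SG_pre − 1)·V_pre/V_post
pts_pre = (1.063 − 1)·1000 = 63.0000
pts_post = 63.0000·30.5/26.1 = 73.6207
SG_post = 1 + 73.6207/1000

1.0736


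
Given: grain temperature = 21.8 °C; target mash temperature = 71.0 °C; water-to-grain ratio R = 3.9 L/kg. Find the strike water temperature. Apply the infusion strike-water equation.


T_strike = (0.41/R)·(T_mash − T_grain) + T_mash
T_strike = (0.41/3.9)·(71.0 − 21.8) + 71.0

76.1723 °C


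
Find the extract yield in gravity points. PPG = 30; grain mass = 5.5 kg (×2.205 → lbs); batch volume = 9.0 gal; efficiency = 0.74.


points = lbs × PPG × eff / vol
lbs = 5.5 × 2.205 = 12.1275
points = 12.1275 × 30 × 0.74 / 9.0

29.9145 points


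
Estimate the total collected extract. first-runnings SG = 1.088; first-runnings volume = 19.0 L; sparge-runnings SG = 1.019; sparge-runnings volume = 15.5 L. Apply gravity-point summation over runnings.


total = Σ (SG_i − 1)·1000·V_i
first = (1.088 − 1)·1000·19.0 = 1672.0000
sparge = (1.019 − 1)·1000·15.5 = 294.5000
total = 1672.0000 + 294.5000

1966.5000 gravity·L


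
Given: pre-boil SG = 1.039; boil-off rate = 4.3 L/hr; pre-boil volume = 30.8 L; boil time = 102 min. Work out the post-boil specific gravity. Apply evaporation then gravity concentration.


V_post = V_pre − rate·(t/60);  SG_post = 1 + (SG_pre−1)·V_pre/V_post
V_post = 30.8 − 4.3·(102/60) = 23.4900
SG_post = 1 + (1.039 − 1)·30.8/23.4900

1.0511


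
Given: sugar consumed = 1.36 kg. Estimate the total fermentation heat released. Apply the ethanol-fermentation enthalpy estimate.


Q = m_sugar · 590 kJ/kg
Q = 1.36 · 590

802.4000 kJ


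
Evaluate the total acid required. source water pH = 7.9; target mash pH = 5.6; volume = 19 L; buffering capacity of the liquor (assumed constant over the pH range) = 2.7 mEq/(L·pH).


acid = buffering capacity · (pH_source − pH_target) · V
acid = 2.7 · (7.9 − 5.6) · 19

117.9900 mEq


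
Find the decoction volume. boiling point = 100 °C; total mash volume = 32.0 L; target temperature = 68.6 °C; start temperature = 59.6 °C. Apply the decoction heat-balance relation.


V_dec = V_total·(T_target − T_start)/(T_boil − T_start)
V_dec = 32.0·(68.6 − 59.6)/(100 − 59.6)

7.1287 L


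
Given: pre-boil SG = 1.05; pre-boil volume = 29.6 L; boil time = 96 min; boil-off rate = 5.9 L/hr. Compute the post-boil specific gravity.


V_post = V_pre − rate·(t/60);  SG_post = 1 + (SG_pre−1)·V_pre/V_post
V_post = 29.6 − 5.9·(96/60) = 20.1600
SG_post = 1 + (1.05 − 1)·29.6/20.1600

1.0734


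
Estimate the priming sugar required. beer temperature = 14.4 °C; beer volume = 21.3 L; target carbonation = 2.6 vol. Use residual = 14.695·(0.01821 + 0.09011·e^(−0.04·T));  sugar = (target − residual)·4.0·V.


residual = 14.695·(0.01821 + 0.09011·e^(−0.04·14.4)) = 1.0120
sugar = (2.6 − 1.0120)·4.0·21.3

135.3005 g


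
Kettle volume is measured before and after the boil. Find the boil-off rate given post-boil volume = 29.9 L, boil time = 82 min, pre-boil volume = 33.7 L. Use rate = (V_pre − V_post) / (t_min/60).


rate = (33.7 − 29.9) / (82/60)

2.7805 L/hr


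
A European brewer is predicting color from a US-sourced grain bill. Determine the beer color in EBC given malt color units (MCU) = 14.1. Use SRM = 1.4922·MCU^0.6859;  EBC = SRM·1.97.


SRM = 1.4922·14.1^0.6859 = 9.1638
EBC = 9.1638·1.97

18.0527 EBC


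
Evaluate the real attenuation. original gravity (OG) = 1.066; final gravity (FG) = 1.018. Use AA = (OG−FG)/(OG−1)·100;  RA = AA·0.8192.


AA = (1.066 − 1.018)/(1.066 − 1)·100 = 72.7273
RA = 72.7273·0.8192

59.5782 %


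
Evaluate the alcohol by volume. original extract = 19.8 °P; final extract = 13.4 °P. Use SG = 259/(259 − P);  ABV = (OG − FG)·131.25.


OG = 259/(259 − 19.8) = 1.0828
FG = 259/(259 − 13.4) = 1.0546
ABV = (1.0828 − 1.0546)·131.25

3.7033 % ABV


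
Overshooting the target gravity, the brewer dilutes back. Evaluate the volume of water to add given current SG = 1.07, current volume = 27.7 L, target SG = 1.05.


V_water = V·((SG_curr − 1)/(SG_target − 1) − 1)
V_water = 27.7·((1.07 − 1)/(1.05 − 1) − 1)

11.0800 L


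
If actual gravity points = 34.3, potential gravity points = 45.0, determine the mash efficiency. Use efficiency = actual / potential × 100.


efficiency = 34.3 / 45.0 × 100

76.2222 %


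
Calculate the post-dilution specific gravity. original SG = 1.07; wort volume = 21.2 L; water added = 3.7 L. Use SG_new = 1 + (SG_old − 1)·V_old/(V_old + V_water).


pts = (1.07 − 1)·1000·21.2/(21.2 + 3.7) = 59.5984
SG_new = 1 + 59.5984/1000

1.0596


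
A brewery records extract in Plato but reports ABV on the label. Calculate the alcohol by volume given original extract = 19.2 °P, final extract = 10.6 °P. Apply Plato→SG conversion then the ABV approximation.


SG = 259/(259 − P);  ABV = (OG − FG)·131.25
OG = 259/(259 − 19.2) = 1.0801
FG = 259/(259 − 10.6) = 1.0427
ABV = (1.0801 − 1.0427)·131.25

4.9079 % ABV


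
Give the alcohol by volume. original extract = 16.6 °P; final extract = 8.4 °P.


SG = 259/(259 − P);  ABV = (OG − FG)·131.25
OG = 259/(259 − 16.6) = 1.0685
FG = 259/(259 − 8.4) = 1.0335
ABV = (1.0685 − 1.0335)·131.25

4.5888 % ABV


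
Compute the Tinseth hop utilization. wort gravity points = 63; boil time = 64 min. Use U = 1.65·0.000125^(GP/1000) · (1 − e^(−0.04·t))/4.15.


bigness = 1.65·0.000125^(63/1000) = 0.9367
boil_factor = (1 − e^(−0.04·64))/4.15 = 0.2223
U = 0.9367 · 0.2223

0.2083


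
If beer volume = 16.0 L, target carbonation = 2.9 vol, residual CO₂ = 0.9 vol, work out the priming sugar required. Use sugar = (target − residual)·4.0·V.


sugar = (2.9 − 0.9)·4.0·16.0

128.0000 g


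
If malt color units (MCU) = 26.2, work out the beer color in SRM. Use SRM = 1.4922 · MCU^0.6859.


SRM = 1.4922 · 26.2^0.6859

14.0165 SRM


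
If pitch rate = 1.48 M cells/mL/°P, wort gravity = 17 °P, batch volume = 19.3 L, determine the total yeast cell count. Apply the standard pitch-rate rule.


cells (billions) = rate · V_L · °P
cells = 1.48 · 19.3 · 17

485.5880 billion cells


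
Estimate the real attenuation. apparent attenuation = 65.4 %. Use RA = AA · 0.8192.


RA = 65.4 · 0.8192

53.5757 %


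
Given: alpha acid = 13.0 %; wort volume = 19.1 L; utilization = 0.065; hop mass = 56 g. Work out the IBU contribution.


IBU = (α/100)·mass·U·1000 / V
IBU = (13.0/100)·56·0.065·1000 / 19.1

24.7749 IBU


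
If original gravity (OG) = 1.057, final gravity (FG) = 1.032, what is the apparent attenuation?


AA = (OG − FG)/(OG − 1) · 100
AA = (1.057 − 1.032)/(1.057 − 1) · 100

43.8596 %


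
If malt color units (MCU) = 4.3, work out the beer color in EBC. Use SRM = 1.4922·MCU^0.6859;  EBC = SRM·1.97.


SRM = 1.4922·4.3^0.6859 = 4.0581
EBC = 4.0581·1.97

7.9945 EBC


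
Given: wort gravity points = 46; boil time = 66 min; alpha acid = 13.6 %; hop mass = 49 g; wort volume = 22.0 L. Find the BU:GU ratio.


U = 1.65·0.000125^(GP/1000)·(1−e^(−0.04t))/4.15;  IBU = (α/100)·m·U·1000/V;  BU:GU = IBU/GP
U = 1.65·0.000125^(46/1000)·(1−e^(−0.04·66))/4.15 = 0.2442
IBU = (13.6/100)·49·0.2442·1000/22.0 = 73.9695
BU:GU = 73.9695/46

1.6080


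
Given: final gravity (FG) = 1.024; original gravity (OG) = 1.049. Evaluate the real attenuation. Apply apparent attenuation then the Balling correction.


AA = (OG−FG)/(OG−1)·100;  RA = AA·0.8192
AA = (1.049 − 1.024)/(1.049 − 1)·100 = 51.0204
RA = 51.0204·0.8192

41.7959 %


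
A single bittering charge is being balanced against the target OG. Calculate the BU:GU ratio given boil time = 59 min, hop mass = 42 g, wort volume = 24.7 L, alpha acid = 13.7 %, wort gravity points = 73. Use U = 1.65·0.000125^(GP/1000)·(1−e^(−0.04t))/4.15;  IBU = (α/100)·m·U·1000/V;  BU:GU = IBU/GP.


U = 1.65·0.000125^(73/1000)·(1−e^(−0.04·59))/4.15 = 0.1868
IBU = (13.7/100)·42·0.1868·1000/24.7 = 43.5221
BU:GU = 43.5221/73

0.5962


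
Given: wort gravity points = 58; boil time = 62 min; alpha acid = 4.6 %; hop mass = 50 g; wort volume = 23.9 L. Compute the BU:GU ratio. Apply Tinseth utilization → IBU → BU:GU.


U = 1.65·0.000125^(GP/1000)·(1−e^(−0.04t))/4.15;  IBU = (α/100)·m·U·1000/V;  BU:GU = IBU/GP
U = 1.65·0.000125^(58/1000)·(1−e^(−0.04·62))/4.15 = 0.2163
IBU = (4.6/100)·50·0.2163·1000/23.9 = 20.8163
BU:GU = 20.8163/58

0.3589


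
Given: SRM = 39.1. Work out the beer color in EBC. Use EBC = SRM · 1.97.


EBC = 39.1 · 1.97

77.0270 EBC


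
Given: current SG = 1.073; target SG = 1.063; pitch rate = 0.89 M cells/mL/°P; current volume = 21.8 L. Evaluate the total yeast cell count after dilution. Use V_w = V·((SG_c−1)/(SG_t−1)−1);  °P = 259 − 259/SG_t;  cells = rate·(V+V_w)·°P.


V_w = 21.8·((1.073−1)/(1.063−1)−1) = 3.4603
V_final = 21.8 + 3.4603 = 25.2603
°P = 259 − 259/1.063 = 15.3500
cells = 0.89·25.2603·15.3500

345.0928 billion cells


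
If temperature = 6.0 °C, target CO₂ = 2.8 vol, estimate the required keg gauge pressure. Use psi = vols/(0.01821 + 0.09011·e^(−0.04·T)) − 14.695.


psi = 2.8/(0.01821 + 0.09011·e^(−0.04·6.0)) − 14.695

16.7328 psi


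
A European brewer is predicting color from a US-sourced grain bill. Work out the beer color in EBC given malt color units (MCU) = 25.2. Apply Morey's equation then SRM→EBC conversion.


SRM = 1.4922·MCU^0.6859;  EBC = SRM·1.97
SRM = 1.4922·25.2^0.6859 = 13.6473
EBC = 13.6473·1.97

26.8852 EBC


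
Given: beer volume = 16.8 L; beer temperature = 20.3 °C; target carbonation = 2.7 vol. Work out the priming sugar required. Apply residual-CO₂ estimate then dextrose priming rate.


residual = 14.695·(0.01821 + 0.09011·e^(−0.04·T));  sugar = (target − residual)·4.0·V
residual = 14.695·(0.01821 + 0.09011·e^(−0.04·20.3)) = 0.8555
sugar = (2.7 − 0.8555)·4.0·16.8

123.9514 g


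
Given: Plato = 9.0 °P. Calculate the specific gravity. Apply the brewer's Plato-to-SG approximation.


SG = 259/(259 − P)
SG = 259/(259 − 9.0)

1.0360


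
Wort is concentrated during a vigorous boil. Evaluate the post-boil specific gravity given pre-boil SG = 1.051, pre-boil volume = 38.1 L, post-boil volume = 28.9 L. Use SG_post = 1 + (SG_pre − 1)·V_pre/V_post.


pts_pre = (1.051 − 1)·1000 = 51.0000
pts_post = 51.0000·38.1/28.9 = 67.2353
SG_post = 1 + 67.2353/1000

1.0672


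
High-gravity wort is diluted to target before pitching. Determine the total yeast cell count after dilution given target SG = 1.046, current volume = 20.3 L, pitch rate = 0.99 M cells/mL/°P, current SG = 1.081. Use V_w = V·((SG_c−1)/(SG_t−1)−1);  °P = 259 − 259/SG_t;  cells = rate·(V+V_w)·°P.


V_w = 20.3·((1.081−1)/(1.046−1)−1) = 15.4457
V_final = 20.3 + 15.4457 = 35.7457
°P = 259 − 259/1.046 = 11.3901
cells = 0.99·35.7457·11.3901

403.0736 billion cells


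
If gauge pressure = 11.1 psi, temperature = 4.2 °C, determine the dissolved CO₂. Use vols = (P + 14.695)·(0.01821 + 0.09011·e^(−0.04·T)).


vols = (11.1 + 14.695)·(0.01821 + 0.09011·e^(−0.04·4.2))

2.4347 volumes


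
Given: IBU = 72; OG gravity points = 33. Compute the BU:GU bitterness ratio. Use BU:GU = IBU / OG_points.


BU:GU = 72 / 33

2.1818


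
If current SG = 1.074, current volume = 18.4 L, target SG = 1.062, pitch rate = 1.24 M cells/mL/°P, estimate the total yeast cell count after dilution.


V_w = V·((SG_c−1)/(SG_t−1)−1);  °P = 259 − 259/SG_t;  cells = rate·(V+V_w)·°P
V_w = 18.4·((1.074−1)/(1.062−1)−1) = 3.5613
V_final = 18.4 + 3.5613 = 21.9613
°P = 259 − 259/1.062 = 15.1205
cells = 1.24·21.9613·15.1205

411.7622 billion cells


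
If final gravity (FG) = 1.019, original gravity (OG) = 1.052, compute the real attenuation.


AA = (OG−FG)/(OG−1)·100;  RA = AA·0.8192
AA = (1.052 − 1.019)/(1.052 − 1)·100 = 63.4615
RA = 63.4615·0.8192

51.9877 %


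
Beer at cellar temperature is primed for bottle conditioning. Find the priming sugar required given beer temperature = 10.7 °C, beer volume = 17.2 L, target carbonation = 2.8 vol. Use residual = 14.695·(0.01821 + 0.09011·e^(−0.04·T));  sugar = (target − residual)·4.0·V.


residual = 14.695·(0.01821 + 0.09011·e^(−0.04·10.7)) = 1.1307
sugar = (2.8 − 1.1307)·4.0·17.2

114.8477 g


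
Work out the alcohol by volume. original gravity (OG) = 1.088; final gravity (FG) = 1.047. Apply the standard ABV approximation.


ABV = (OG − FG) · 131.25
ABV = (1.088 − 1.047) · 131.25

5.3813 % ABV


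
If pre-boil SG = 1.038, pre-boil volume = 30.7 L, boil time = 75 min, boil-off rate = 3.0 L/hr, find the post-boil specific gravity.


V_post = V_pre − rate·(t/60);  SG_post = 1 + (SG_pre−1)·V_pre/V_post
V_post = 30.7 − 3.0·(75/60) = 26.9500
SG_post = 1 + (1.038 − 1)·30.7/26.9500

1.0433


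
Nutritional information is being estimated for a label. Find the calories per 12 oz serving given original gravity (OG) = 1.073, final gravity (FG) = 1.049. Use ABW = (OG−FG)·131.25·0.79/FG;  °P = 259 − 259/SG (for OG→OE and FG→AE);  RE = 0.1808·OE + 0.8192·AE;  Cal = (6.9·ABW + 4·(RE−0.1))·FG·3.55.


ABW = (1.073 − 1.049)·131.25·0.79/1.049 = 2.3723
OE = 259 − 259/1.073 = 17.6207 °P
AE = 259 − 259/1.049 = 12.0982 °P
RE = 0.1808·17.6207 + 0.8192·12.0982 = 13.0967 °P
Cal = (6.9·2.3723 + 4·(13.0967−0.1))·1.049·3.55

254.5514 kcal


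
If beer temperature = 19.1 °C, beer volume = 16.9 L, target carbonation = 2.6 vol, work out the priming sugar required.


residual = 14.695·(0.01821 + 0.09011·e^(−0.04·T));  sugar = (target − residual)·4.0·V
residual = 14.695·(0.01821 + 0.09011·e^(−0.04·19.1)) = 0.8844
sugar = (2.6 − 0.8844)·4.0·16.9

115.9751 g


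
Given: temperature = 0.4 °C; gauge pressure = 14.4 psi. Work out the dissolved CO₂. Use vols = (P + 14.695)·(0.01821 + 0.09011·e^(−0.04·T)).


vols = (14.4 + 14.695)·(0.01821 + 0.09011·e^(−0.04·0.4))

3.1100 volumes


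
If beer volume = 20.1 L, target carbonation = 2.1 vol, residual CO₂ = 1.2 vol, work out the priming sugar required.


sugar = (target − residual)·4.0·V
sugar = (2.1 − 1.2)·4.0·20.1

72.3600 g


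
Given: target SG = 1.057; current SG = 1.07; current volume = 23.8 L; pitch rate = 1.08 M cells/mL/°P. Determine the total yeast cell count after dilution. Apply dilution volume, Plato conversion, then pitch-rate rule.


V_w = V·((SG_c−1)/(SG_t−1)−1);  °P = 259 − 259/SG_t;  cells = rate·(V+V_w)·°P
V_w = 23.8·((1.07−1)/(1.057−1)−1) = 5.4281
V_final = 23.8 + 5.4281 = 29.2281
°P = 259 − 259/1.057 = 13.9669
cells = 1.08·29.2281·13.9669

440.8832 billion cells


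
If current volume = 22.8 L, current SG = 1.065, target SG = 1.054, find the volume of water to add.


V_water = V·((SG_curr − 1)/(SG_target − 1) − 1)
V_water = 22.8·((1.065 − 1)/(1.054 − 1) − 1)

4.6444 L


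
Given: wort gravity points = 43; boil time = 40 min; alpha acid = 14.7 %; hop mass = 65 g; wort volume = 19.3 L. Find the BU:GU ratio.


U = 1.65·0.000125^(GP/1000)·(1−e^(−0.04t))/4.15;  IBU = (α/100)·m·U·1000/V;  BU:GU = IBU/GP
U = 1.65·0.000125^(43/1000)·(1−e^(−0.04·40))/4.15 = 0.2156
IBU = (14.7/100)·65·0.2156·1000/19.3 = 106.7421
BU:GU = 106.7421/43

2.4824


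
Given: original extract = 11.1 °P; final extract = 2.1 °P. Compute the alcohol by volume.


SG = 259/(259 − P);  ABV = (OG − FG)·131.25
OG = 259/(259 − 11.1) = 1.0448
FG = 259/(259 − 2.1) = 1.0082
ABV = (1.0448 − 1.0082)·131.25

4.8040 % ABV


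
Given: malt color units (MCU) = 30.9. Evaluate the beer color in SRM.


SRM = 1.4922 · MCU^0.6859
SRM = 1.4922 · 30.9^0.6859

15.6960 SRM


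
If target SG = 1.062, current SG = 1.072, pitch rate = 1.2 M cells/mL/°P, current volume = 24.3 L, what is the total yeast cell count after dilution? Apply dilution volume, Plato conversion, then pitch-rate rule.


V_w = V·((SG_c−1)/(SG_t−1)−1);  °P = 259 − 259/SG_t;  cells = rate·(V+V_w)·°P
V_w = 24.3·((1.072−1)/(1.062−1)−1) = 3.9194
V_final = 24.3 + 3.9194 = 28.2194
°P = 259 − 259/1.062 = 15.1205
cells = 1.2·28.2194·15.1205

512.0298 billion cells


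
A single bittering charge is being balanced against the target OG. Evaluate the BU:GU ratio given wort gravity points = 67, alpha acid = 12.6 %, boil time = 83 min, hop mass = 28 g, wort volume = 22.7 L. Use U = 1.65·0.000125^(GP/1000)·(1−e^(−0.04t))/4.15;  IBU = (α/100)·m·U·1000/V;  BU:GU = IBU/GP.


U = 1.65·0.000125^(67/1000)·(1−e^(−0.04·83))/4.15 = 0.2099
IBU = (12.6/100)·28·0.2099·1000/22.7 = 32.6167
BU:GU = 32.6167/67

0.4868


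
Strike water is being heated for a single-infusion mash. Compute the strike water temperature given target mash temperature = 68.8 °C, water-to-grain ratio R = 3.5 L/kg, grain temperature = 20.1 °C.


T_strike = (0.41/R)·(T_mash − T_grain) + T_mash
T_strike = (0.41/3.5)·(68.8 − 20.1) + 68.8

74.5049 °C


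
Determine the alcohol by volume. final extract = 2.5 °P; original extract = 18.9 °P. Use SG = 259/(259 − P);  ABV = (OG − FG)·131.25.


OG = 259/(259 − 18.9) = 1.0787
FG = 259/(259 − 2.5) = 1.0097
ABV = (1.0787 − 1.0097)·131.25

9.0524 % ABV


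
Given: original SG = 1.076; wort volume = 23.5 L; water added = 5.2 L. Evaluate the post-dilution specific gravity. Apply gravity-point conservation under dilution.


SG_new = 1 + (SG_old − 1)·V_old/(V_old + V_water)
pts = (1.076 − 1)·1000·23.5/(23.5 + 5.2) = 62.2300
SG_new = 1 + 62.2300/1000

1.0622


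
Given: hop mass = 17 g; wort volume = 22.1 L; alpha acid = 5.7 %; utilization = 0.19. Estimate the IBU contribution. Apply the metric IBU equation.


IBU = (α/100)·mass·U·1000 / V
IBU = (5.7/100)·17·0.19·1000 / 22.1

8.3308 IBU


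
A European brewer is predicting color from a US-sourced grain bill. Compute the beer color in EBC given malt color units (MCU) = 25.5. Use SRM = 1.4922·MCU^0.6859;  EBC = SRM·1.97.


SRM = 1.4922·25.5^0.6859 = 13.7586
EBC = 13.7586·1.97

27.1044 EBC


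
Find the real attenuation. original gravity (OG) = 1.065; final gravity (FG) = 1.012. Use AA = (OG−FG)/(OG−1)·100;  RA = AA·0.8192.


AA = (1.065 − 1.012)/(1.065 − 1)·100 = 81.5385
RA = 81.5385·0.8192

66.7963 %


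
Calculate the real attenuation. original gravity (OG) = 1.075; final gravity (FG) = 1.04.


AA = (OG−FG)/(OG−1)·100;  RA = AA·0.8192
AA = (1.075 − 1.04)/(1.075 − 1)·100 = 46.6667
RA = 46.6667·0.8192

38.2293 %


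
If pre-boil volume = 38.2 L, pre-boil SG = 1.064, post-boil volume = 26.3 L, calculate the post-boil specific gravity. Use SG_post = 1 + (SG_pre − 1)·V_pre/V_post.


pts_pre = (1.064 − 1)·1000 = 64.0000
pts_post = 64.0000·38.2/26.3 = 92.9582
SG_post = 1 + 92.9582/1000

1.0930


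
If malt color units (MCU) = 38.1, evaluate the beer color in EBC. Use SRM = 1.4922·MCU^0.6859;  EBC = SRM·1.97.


SRM = 1.4922·38.1^0.6859 = 18.1211
EBC = 18.1211·1.97

35.6985 EBC


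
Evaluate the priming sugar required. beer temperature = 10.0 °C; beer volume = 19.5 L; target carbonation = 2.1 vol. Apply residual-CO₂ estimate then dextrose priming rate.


residual = 14.695·(0.01821 + 0.09011·e^(−0.04·T));  sugar = (target − residual)·4.0·V
residual = 14.695·(0.01821 + 0.09011·e^(−0.04·10.0)) = 1.1552
sugar = (2.1 − 1.1552)·4.0·19.5

73.6935 g


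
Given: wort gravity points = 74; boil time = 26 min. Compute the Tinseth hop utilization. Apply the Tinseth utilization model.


U = 1.65·0.000125^(GP/1000) · (1 − e^(−0.04·t))/4.15
bigness = 1.65·0.000125^(74/1000) = 0.8485
boil_factor = (1 − e^(−0.04·26))/4.15 = 0.1558
U = 0.8485 · 0.1558

0.1322


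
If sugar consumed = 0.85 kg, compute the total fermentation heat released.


Q = m_sugar · 590 kJ/kg
Q = 0.85 · 590

501.5000 kJ


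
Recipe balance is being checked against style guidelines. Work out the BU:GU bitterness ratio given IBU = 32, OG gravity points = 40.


BU:GU = IBU / OG_points
BU:GU = 32 / 40

0.8000


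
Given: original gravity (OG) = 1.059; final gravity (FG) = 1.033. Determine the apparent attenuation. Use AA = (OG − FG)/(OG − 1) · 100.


AA = (1.059 − 1.033)/(1.059 − 1) · 100

44.0678 %


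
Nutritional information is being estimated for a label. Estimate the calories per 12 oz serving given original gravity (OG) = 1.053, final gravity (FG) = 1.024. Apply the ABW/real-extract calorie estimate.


ABW = (OG−FG)·131.25·0.79/FG;  °P = 259 − 259/SG (for OG→OE and FG→AE);  RE = 0.1808·OE + 0.8192·AE;  Cal = (6.9·ABW + 4·(RE−0.1))·FG·3.55
ABW = (1.053 − 1.024)·131.25·0.79/1.024 = 2.9365
OE = 259 − 259/1.053 = 13.0361 °P
AE = 259 − 259/1.024 = 6.0703 °P
RE = 0.1808·13.0361 + 0.8192·6.0703 = 7.3297 °P
Cal = (6.9·2.9365 + 4·(7.3297−0.1))·1.024·3.55

178.7809 kcal


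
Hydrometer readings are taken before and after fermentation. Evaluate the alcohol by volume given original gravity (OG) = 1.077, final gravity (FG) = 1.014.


ABV = (OG − FG) · 131.25
ABV = (1.077 − 1.014) · 131.25

8.2687 % ABV


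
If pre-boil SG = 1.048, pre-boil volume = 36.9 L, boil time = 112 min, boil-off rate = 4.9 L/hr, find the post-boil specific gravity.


V_post = V_pre − rate·(t/60);  SG_post = 1 + (SG_pre−1)·V_pre/V_post
V_post = 36.9 − 4.9·(112/60) = 27.7533
SG_post = 1 + (1.048 − 1)·36.9/27.7533

1.0638


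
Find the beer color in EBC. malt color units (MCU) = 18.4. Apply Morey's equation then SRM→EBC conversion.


SRM = 1.4922·MCU^0.6859;  EBC = SRM·1.97
SRM = 1.4922·18.4^0.6859 = 10.9993
EBC = 10.9993·1.97

21.6686 EBC


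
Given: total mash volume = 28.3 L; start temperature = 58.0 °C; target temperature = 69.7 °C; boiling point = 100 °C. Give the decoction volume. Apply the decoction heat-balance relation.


V_dec = V_total·(T_target − T_start)/(T_boil − T_start)
V_dec = 28.3·(69.7 − 58.0)/(100 − 58.0)

7.8836 L


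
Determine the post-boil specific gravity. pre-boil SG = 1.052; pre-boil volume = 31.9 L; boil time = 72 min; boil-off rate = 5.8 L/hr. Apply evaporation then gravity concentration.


V_post = V_pre − rate·(t/60);  SG_post = 1 + (SG_pre−1)·V_pre/V_post
V_post = 31.9 − 5.8·(72/60) = 24.9400
SG_post = 1 + (1.052 − 1)·31.9/24.9400

1.0665


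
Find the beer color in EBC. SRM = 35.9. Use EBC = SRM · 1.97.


EBC = 35.9 · 1.97

70.7230 EBC


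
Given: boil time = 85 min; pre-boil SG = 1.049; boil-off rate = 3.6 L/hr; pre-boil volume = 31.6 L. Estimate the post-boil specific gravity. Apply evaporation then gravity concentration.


V_post = V_pre − rate·(t/60);  SG_post = 1 + (SG_pre−1)·V_pre/V_post
V_post = 31.6 − 3.6·(85/60) = 26.5000
SG_post = 1 + (1.049 − 1)·31.6/26.5000

1.0584


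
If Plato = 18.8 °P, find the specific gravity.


SG = 259/(259 − P)
SG = 259/(259 − 18.8)

1.0783


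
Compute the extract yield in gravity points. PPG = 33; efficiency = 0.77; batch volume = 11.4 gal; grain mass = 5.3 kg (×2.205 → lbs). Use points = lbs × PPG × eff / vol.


lbs = 5.3 × 2.205 = 11.6865
points = 11.6865 × 33 × 0.77 / 11.4

26.0486 points


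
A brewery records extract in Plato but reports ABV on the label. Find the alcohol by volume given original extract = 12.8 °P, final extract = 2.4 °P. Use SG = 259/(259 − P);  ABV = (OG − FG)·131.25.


OG = 259/(259 − 12.8) = 1.0520
FG = 259/(259 − 2.4) = 1.0094
ABV = (1.0520 − 1.0094)·131.25

5.5961 % ABV


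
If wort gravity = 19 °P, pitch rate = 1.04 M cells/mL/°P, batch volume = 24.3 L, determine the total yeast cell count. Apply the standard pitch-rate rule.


cells (billions) = rate · V_L · °P
cells = 1.04 · 24.3 · 19

480.1680 billion cells


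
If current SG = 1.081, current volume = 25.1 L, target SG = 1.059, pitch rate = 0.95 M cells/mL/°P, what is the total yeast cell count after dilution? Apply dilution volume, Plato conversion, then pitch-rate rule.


V_w = V·((SG_c−1)/(SG_t−1)−1);  °P = 259 − 259/SG_t;  cells = rate·(V+V_w)·°P
V_w = 25.1·((1.081−1)/(1.059−1)−1) = 9.3593
V_final = 25.1 + 9.3593 = 34.4593
°P = 259 − 259/1.059 = 14.4297
cells = 0.95·34.4593·14.4297

472.3742 billion cells


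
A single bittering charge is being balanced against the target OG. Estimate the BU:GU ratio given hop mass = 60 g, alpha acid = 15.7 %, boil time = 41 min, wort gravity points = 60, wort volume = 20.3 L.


U = 1.65·0.000125^(GP/1000)·(1−e^(−0.04t))/4.15;  IBU = (α/100)·m·U·1000/V;  BU:GU = IBU/GP
U = 1.65·0.000125^(60/1000)·(1−e^(−0.04·41))/4.15 = 0.1869
IBU = (15.7/100)·60·0.1869·1000/20.3 = 86.7264
BU:GU = 86.7264/60

1.4454


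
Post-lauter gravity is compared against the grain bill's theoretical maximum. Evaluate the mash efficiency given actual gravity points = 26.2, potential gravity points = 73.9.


efficiency = actual / potential × 100
efficiency = 26.2 / 73.9 × 100

35.4533 %


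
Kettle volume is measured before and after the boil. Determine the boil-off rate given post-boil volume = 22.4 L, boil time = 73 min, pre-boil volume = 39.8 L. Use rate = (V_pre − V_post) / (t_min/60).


rate = (39.8 − 22.4) / (73/60)

14.3014 L/hr


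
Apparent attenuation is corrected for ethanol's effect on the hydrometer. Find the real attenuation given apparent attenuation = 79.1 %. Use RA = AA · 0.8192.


RA = 79.1 · 0.8192

64.7987 %


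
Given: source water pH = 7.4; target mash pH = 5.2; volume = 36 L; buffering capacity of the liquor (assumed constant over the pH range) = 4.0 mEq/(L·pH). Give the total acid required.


acid = buffering capacity · (pH_source − pH_target) · V
acid = 4.0 · (7.4 − 5.2) · 36

316.8000 mEq


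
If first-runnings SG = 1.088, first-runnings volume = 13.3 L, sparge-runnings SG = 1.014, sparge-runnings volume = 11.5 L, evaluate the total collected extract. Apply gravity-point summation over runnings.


total = Σ (SG_i − 1)·1000·V_i
first = (1.088 − 1)·1000·13.3 = 1170.4000
sparge = (1.014 − 1)·1000·11.5 = 161.0000
total = 1170.4000 + 161.0000

1331.4000 gravity·L


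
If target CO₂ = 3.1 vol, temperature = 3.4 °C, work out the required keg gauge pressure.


psi = vols/(0.01821 + 0.09011·e^(−0.04·T)) − 14.695
psi = 3.1/(0.01821 + 0.09011·e^(−0.04·3.4)) − 14.695

17.3093 psi


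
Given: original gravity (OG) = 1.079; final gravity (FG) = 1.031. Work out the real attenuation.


AA = (OG−FG)/(OG−1)·100;  RA = AA·0.8192
AA = (1.079 − 1.031)/(1.079 − 1)·100 = 60.7595
RA = 60.7595·0.8192

49.7742 %


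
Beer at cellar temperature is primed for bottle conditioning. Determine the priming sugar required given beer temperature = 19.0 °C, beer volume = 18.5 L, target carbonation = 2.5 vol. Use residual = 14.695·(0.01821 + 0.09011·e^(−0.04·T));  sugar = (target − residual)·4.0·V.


residual = 14.695·(0.01821 + 0.09011·e^(−0.04·19.0)) = 0.8869
sugar = (2.5 − 0.8869)·4.0·18.5

119.3721 g


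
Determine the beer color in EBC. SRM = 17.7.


EBC = SRM · 1.97
EBC = 17.7 · 1.97

34.8690 EBC


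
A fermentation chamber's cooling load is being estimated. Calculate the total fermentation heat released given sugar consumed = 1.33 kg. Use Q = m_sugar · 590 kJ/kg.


Q = 1.33 · 590

784.7000 kJ


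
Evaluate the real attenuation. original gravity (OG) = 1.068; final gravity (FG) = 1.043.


AA = (OG−FG)/(OG−1)·100;  RA = AA·0.8192
AA = (1.068 − 1.043)/(1.068 − 1)·100 = 36.7647
RA = 36.7647·0.8192

30.1176 %


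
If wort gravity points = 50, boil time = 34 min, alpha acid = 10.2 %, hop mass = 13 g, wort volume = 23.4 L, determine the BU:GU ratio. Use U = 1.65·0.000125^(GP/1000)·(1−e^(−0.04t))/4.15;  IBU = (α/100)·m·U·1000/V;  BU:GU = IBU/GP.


U = 1.65·0.000125^(50/1000)·(1−e^(−0.04·34))/4.15 = 0.1886
IBU = (10.2/100)·13·0.1886·1000/23.4 = 10.6855
BU:GU = 10.6855/50

0.2137


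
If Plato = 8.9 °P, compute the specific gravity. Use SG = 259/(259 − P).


SG = 259/(259 − 8.9)

1.0356


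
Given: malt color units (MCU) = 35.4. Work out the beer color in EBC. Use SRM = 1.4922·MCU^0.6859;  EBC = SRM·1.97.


SRM = 1.4922·35.4^0.6859 = 17.2301
EBC = 17.2301·1.97

33.9433 EBC


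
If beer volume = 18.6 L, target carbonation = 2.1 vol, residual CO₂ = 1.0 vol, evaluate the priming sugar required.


sugar = (target − residual)·4.0·V
sugar = (2.1 − 1.0)·4.0·18.6

81.8400 g


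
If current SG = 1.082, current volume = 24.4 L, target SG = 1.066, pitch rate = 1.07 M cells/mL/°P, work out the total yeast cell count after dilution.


V_w = V·((SG_c−1)/(SG_t−1)−1);  °P = 259 − 259/SG_t;  cells = rate·(V+V_w)·°P
V_w = 24.4·((1.082−1)/(1.066−1)−1) = 5.9152
V_final = 24.4 + 5.9152 = 30.3152
°P = 259 − 259/1.066 = 16.0356
cells = 1.07·30.3152·16.0356

520.1517 billion cells


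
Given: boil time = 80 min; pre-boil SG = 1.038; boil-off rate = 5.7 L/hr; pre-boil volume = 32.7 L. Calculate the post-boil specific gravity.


V_post = V_pre − rate·(t/60);  SG_post = 1 + (SG_pre−1)·V_pre/V_post
V_post = 32.7 − 5.7·(80/60) = 25.1000
SG_post = 1 + (1.038 − 1)·32.7/25.1000

1.0495


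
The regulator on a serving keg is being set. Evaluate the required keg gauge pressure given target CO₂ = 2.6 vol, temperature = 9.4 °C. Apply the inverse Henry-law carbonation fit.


psi = vols/(0.01821 + 0.09011·e^(−0.04·T)) − 14.695
psi = 2.6/(0.01821 + 0.09011·e^(−0.04·9.4)) − 14.695

17.7726 psi


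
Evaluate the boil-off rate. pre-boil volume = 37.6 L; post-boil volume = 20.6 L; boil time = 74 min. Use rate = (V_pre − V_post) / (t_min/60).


rate = (37.6 − 20.6) / (74/60)

13.7838 L/hr


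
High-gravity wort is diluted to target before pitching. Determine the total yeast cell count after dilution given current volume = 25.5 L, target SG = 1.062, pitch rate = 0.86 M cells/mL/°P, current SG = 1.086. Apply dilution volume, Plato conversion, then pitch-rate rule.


V_w = V·((SG_c−1)/(SG_t−1)−1);  °P = 259 − 259/SG_t;  cells = rate·(V+V_w)·°P
V_w = 25.5·((1.086−1)/(1.062−1)−1) = 9.8710
V_final = 25.5 + 9.8710 = 35.3710
°P = 259 − 259/1.062 = 15.1205
cells = 0.86·35.3710·15.1205

459.9518 billion cells


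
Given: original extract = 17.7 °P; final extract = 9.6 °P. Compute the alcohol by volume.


SG = 259/(259 − P);  ABV = (OG − FG)·131.25
OG = 259/(259 − 17.7) = 1.0734
FG = 259/(259 − 9.6) = 1.0385
ABV = (1.0734 − 1.0385)·131.25

4.5754 % ABV


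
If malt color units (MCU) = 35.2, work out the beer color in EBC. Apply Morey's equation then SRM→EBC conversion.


SRM = 1.4922·MCU^0.6859;  EBC = SRM·1.97
SRM = 1.4922·35.2^0.6859 = 17.1633
EBC = 17.1633·1.97

33.8117 EBC


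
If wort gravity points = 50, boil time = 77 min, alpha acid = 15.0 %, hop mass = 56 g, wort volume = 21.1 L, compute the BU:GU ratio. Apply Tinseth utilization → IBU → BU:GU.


U = 1.65·0.000125^(GP/1000)·(1−e^(−0.04t))/4.15;  IBU = (α/100)·m·U·1000/V;  BU:GU = IBU/GP
U = 1.65·0.000125^(50/1000)·(1−e^(−0.04·77))/4.15 = 0.2420
IBU = (15.0/100)·56·0.2420·1000/21.1 = 96.3485
BU:GU = 96.3485/50

1.9270


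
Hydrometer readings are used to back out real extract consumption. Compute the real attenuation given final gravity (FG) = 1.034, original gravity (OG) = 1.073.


AA = (OG−FG)/(OG−1)·100;  RA = AA·0.8192
AA = (1.073 − 1.034)/(1.073 − 1)·100 = 53.4247
RA = 53.4247·0.8192

43.7655 %


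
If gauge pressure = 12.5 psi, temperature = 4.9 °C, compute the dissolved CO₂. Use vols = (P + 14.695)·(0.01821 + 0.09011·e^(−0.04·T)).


vols = (12.5 + 14.695)·(0.01821 + 0.09011·e^(−0.04·4.9))

2.5096 volumes


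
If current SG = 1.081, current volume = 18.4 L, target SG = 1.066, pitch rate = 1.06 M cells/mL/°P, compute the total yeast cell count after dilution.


V_w = V·((SG_c−1)/(SG_t−1)−1);  °P = 259 − 259/SG_t;  cells = rate·(V+V_w)·°P
V_w = 18.4·((1.081−1)/(1.066−1)−1) = 4.1818
V_final = 18.4 + 4.1818 = 22.5818
°P = 259 − 259/1.066 = 16.0356
cells = 1.06·22.5818·16.0356

383.8409 billion cells


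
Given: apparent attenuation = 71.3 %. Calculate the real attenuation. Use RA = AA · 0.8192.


RA = 71.3 · 0.8192

58.4090 %


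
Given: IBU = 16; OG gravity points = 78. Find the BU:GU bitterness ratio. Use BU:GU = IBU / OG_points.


BU:GU = 16 / 78

0.2051


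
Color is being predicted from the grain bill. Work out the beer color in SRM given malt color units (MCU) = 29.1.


SRM = 1.4922 · MCU^0.6859
SRM = 1.4922 · 29.1^0.6859

15.0630 SRM


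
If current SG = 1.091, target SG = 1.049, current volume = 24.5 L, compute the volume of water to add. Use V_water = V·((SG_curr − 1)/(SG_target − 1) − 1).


V_water = 24.5·((1.091 − 1)/(1.049 − 1) − 1)

21.0000 L


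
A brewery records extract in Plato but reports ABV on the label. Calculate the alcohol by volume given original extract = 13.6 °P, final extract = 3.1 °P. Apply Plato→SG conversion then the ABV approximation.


SG = 259/(259 − P);  ABV = (OG − FG)·131.25
OG = 259/(259 − 13.6) = 1.0554
FG = 259/(259 − 3.1) = 1.0121
ABV = (1.0554 − 1.0121)·131.25

5.6839 % ABV


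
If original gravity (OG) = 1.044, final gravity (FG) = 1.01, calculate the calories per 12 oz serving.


ABW = (OG−FG)·131.25·0.79/FG;  °P = 259 − 259/SG (for OG→OE and FG→AE);  RE = 0.1808·OE + 0.8192·AE;  Cal = (6.9·ABW + 4·(RE−0.1))·FG·3.55
ABW = (1.044 − 1.01)·131.25·0.79/1.01 = 3.4905
OE = 259 − 259/1.044 = 10.9157 °P
AE = 259 − 259/1.01 = 2.5644 °P
RE = 0.1808·10.9157 + 0.8192·2.5644 = 4.0743 °P
Cal = (6.9·3.4905 + 4·(4.0743−0.1))·1.01·3.55

143.3532 kcal


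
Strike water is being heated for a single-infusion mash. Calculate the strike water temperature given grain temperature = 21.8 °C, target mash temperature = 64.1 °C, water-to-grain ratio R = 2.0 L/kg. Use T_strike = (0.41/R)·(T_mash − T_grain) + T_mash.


T_strike = (0.41/2.0)·(64.1 − 21.8) + 64.1

72.7715 °C


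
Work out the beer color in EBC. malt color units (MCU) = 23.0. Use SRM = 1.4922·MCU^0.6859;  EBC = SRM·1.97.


SRM = 1.4922·23.0^0.6859 = 12.8185
EBC = 12.8185·1.97

25.2524 EBC


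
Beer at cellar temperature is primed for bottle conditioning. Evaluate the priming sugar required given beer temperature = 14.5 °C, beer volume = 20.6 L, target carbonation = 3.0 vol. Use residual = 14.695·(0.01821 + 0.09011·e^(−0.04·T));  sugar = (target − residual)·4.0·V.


residual = 14.695·(0.01821 + 0.09011·e^(−0.04·14.5)) = 1.0090
sugar = (3.0 − 1.0090)·4.0·20.6

164.0588 g


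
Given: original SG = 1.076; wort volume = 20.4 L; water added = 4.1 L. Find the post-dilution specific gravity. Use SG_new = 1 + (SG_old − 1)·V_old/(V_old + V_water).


pts = (1.076 − 1)·1000·20.4/(20.4 + 4.1) = 63.2816
SG_new = 1 + 63.2816/1000

1.0633


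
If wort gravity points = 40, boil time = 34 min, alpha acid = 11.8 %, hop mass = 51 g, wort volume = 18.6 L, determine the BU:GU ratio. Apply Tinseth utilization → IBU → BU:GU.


U = 1.65·0.000125^(GP/1000)·(1−e^(−0.04t))/4.15;  IBU = (α/100)·m·U·1000/V;  BU:GU = IBU/GP
U = 1.65·0.000125^(40/1000)·(1−e^(−0.04·34))/4.15 = 0.2063
IBU = (11.8/100)·51·0.2063·1000/18.6 = 66.7480
BU:GU = 66.7480/40

1.6687


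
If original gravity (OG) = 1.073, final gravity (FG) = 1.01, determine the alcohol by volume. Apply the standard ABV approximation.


ABV = (OG − FG) · 131.25
ABV = (1.073 − 1.01) · 131.25

8.2687 % ABV


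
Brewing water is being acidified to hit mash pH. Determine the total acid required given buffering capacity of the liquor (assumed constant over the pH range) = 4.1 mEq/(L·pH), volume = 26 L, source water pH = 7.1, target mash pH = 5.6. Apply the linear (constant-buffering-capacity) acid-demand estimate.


acid = buffering capacity · (pH_source − pH_target) · V
acid = 4.1 · (7.1 − 5.6) · 26

159.9000 mEq


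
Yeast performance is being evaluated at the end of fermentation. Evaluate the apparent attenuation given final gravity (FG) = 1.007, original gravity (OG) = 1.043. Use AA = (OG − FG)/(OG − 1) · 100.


AA = (1.043 − 1.007)/(1.043 − 1) · 100

83.7209 %


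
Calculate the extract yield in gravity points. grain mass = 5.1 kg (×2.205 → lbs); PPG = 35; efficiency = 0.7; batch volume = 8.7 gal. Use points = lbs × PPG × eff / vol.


lbs = 5.1 × 2.205 = 11.2455
points = 11.2455 × 35 × 0.7 / 8.7

31.6684 points


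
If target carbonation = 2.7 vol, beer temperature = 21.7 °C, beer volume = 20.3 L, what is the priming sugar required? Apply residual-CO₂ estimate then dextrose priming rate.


residual = 14.695·(0.01821 + 0.09011·e^(−0.04·T));  sugar = (target − residual)·4.0·V
residual = 14.695·(0.01821 + 0.09011·e^(−0.04·21.7)) = 0.8235
sugar = (2.7 − 0.8235)·4.0·20.3

152.3744 g


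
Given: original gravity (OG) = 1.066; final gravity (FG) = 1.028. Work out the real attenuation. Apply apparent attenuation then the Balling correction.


AA = (OG−FG)/(OG−1)·100;  RA = AA·0.8192
AA = (1.066 − 1.028)/(1.066 − 1)·100 = 57.5758
RA = 57.5758·0.8192

47.1661 %
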